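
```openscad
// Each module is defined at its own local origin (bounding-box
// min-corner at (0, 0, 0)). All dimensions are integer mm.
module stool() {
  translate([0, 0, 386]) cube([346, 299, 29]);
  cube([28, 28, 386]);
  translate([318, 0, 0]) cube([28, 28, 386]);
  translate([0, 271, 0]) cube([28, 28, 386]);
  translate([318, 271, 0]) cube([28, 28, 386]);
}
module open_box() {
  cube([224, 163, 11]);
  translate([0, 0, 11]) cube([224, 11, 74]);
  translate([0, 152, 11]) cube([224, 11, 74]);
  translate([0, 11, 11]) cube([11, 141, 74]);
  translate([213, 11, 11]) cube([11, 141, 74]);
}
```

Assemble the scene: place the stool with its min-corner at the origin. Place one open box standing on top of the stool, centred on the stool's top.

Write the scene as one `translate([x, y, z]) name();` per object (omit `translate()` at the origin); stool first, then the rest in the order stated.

stool();
translate([61, 68, 415]) open_box();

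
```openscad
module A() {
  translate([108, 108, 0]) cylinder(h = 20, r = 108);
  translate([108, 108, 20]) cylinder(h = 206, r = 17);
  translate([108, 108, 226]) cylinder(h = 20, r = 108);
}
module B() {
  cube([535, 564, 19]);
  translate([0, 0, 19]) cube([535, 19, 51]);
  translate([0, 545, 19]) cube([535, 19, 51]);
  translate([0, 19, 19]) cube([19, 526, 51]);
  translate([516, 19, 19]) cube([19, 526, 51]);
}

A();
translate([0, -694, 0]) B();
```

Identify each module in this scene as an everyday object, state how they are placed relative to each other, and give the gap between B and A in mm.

A is a spool. B is an open box. The open box is on the floor beside the spool on its −y side. The gap between the open box and the spool is 130 mm.

The open box's nearest face is 130 mm from the spool's −y face.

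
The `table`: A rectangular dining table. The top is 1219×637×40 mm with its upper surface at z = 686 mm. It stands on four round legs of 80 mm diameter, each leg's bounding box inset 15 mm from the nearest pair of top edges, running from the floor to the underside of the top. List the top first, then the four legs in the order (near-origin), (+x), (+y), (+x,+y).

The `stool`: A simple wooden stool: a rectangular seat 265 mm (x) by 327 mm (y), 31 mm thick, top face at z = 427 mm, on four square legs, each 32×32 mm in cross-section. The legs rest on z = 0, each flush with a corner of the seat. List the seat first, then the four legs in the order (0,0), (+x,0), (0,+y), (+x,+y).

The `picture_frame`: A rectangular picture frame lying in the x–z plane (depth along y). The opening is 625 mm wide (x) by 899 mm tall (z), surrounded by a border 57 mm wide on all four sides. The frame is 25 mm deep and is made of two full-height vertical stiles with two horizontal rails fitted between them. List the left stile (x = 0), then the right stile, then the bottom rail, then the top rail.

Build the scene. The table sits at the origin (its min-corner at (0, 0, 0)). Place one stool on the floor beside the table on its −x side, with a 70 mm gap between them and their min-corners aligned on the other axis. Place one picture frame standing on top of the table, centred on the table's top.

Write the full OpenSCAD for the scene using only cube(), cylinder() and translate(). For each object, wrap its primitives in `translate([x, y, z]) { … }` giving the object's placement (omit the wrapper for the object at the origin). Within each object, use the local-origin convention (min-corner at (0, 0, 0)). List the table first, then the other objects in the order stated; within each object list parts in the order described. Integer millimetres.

translate([0, 0, 646]) cube([1219, 637, 40]);
translate([55, 55, 0]) cylinder(h = 646, r = 40);
translate([1164, 55, 0]) cylinder(h = 646, r = 40);
translate([55, 582, 0]) cylinder(h = 646, r = 40);
translate([1164, 582, 0]) cylinder(h = 646, r = 40);
translate([-335, 0, 0]) {
  translate([0, 0, 396]) cube([265, 327, 31]);
  cube([32, 32, 396]);
  translate([233, 0, 0]) cube([32, 32, 396]);
  translate([0, 295, 0]) cube([32, 32, 396]);
  translate([233, 295, 0]) cube([32, 32, 396]);
}
translate([240, 306, 686]) {
  cube([57, 25, 1013]);
  translate([682, 0, 0]) cube([57, 25, 1013]);
  translate([57, 0, 0]) cube([625, 25, 57]);
  translate([57, 0, 956]) cube([625, 25, 57]);
}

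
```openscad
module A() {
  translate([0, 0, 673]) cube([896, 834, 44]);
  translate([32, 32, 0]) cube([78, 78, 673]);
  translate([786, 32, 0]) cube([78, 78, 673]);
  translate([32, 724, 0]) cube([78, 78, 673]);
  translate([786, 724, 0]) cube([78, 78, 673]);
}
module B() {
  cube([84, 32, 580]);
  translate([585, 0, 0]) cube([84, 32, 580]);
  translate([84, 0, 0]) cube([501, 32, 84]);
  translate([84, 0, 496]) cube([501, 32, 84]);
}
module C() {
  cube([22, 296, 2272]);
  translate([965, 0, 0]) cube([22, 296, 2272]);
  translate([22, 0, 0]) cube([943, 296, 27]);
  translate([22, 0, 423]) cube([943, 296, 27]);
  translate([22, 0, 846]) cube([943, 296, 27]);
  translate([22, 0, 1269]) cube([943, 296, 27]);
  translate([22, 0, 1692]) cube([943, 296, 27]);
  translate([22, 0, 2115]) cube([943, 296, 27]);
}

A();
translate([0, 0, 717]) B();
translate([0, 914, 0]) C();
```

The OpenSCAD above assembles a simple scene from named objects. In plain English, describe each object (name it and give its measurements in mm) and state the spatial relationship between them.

A is a rectangular dining table. The top is 896×834×44 mm with its upper surface at z = 717 mm. It stands on four 78×78 mm square legs, each inset 32 mm from the nearest pair of top edges, running from the floor to the underside of the top.

B is a picture frame with a 501×412 mm rectangular opening (x by z) and a uniform 84 mm border on every side. Frame depth is 32 mm along y. It is built from two vertical stiles running the full outside height and two horizontal rails spanning the gap between the stiles.

C is a bookshelf 987 mm wide overall, 296 mm deep and 2272 mm tall. The two sides are 22 mm thick vertical panels. 6 horizontal shelves of 27 mm thickness span between the inner faces of the sides; the lowest shelf sits on the floor and shelves are stacked with a clear vertical gap of 396 mm between each pair.

The picture frame is on top of the table. The bookshelf is on the floor beside the table on its +y side.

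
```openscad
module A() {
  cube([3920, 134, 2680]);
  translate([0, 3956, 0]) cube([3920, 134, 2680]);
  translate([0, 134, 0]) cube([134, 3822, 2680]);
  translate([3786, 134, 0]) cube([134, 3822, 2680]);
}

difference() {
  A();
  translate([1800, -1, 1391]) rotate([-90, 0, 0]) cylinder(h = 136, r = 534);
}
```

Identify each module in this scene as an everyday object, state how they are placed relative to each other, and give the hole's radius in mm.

A is a house frame. The house frame has a circular hole through its front wall. The hole's radius is 534 mm.

The subtracted cylinder has r = 534 mm.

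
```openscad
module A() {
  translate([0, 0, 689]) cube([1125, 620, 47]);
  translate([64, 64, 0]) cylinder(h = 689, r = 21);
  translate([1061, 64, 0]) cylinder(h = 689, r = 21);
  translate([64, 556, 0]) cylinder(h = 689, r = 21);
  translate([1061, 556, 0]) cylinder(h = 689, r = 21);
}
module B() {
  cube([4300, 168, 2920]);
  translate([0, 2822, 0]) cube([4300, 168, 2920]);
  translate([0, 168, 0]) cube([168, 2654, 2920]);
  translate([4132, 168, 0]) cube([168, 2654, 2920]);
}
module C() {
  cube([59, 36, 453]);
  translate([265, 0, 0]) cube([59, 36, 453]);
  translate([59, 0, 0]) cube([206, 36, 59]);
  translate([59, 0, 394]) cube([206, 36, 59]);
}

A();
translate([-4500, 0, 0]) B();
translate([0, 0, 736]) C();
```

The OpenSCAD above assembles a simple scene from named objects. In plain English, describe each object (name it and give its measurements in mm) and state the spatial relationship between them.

A is a rectangular dining table. The top is 1125×620×47 mm with its upper surface at z = 736 mm. It stands on four round legs of 42 mm diameter, each leg's bounding box inset 43 mm from the nearest pair of top edges, running from the floor to the underside of the top.

B is a box-shaped house frame (walls only): outside footprint 4300×2990 mm, wall height 2920 mm, wall thickness 168 mm. The two y-facing walls run the full x-width; the two x-facing walls fit between the inner faces of the y-facing walls.

C is a rectangular picture frame lying in the x–z plane (depth along y). The opening is 206 mm wide (x) by 335 mm tall (z), surrounded by a border 59 mm wide on all four sides. The frame is 36 mm deep and is made of two full-height vertical stiles with two horizontal rails fitted between them.

The house frame is on the floor beside the table on its −x side. The picture frame is on top of the table.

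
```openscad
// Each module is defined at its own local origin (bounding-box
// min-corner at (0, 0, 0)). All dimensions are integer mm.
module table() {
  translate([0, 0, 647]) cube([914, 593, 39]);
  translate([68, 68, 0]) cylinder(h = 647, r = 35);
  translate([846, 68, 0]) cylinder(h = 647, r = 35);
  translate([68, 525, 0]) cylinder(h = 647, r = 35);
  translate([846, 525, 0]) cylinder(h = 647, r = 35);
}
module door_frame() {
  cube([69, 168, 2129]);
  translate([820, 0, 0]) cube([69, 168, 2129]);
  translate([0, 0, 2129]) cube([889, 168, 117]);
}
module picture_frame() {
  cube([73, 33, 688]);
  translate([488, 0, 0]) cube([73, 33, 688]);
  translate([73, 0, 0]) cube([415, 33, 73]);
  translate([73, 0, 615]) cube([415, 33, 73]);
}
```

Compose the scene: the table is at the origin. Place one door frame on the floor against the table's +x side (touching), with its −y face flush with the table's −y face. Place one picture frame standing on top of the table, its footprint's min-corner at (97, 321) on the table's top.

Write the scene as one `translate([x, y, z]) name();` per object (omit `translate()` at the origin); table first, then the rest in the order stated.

table();
translate([914, 0, 0]) door_frame();
translate([97, 321, 686]) picture_frame();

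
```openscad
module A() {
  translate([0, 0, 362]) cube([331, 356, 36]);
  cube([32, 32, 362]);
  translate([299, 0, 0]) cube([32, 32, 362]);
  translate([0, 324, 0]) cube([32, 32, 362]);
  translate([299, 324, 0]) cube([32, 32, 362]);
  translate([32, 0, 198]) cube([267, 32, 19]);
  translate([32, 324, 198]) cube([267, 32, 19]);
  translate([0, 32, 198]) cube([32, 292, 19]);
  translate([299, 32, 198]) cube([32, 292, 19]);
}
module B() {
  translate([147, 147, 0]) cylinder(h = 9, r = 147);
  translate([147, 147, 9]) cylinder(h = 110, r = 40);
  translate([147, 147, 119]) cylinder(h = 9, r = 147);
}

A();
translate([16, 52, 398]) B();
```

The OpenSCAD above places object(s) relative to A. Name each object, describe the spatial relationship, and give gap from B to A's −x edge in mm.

The spool's min-x is at 16; the stool's min-x is 0; gap = 16 mm.

A is a stool. B is a spool. The spool is on top of the stool. The gap from the spool to the stool's −x edge is 16 mm.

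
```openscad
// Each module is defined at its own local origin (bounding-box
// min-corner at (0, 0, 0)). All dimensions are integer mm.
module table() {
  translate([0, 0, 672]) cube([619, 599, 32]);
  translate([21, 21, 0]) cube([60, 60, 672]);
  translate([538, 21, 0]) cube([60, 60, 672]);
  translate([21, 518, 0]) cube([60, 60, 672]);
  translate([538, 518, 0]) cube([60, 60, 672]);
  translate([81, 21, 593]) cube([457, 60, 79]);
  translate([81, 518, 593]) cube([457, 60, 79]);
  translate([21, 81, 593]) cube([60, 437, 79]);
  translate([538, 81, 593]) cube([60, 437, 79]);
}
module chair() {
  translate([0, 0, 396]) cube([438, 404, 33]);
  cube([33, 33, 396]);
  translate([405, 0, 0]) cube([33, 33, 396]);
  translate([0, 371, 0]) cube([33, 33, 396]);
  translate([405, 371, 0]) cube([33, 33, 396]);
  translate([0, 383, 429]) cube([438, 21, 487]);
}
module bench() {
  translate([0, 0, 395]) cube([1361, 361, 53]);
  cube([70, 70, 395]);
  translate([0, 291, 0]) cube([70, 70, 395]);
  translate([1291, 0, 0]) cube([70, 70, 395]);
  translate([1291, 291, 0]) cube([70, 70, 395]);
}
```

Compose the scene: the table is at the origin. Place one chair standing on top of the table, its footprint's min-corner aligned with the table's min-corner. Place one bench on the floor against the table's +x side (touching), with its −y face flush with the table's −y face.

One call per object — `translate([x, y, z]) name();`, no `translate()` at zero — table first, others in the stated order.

table();
translate([0, 0, 704]) chair();
translate([619, 0, 0]) bench();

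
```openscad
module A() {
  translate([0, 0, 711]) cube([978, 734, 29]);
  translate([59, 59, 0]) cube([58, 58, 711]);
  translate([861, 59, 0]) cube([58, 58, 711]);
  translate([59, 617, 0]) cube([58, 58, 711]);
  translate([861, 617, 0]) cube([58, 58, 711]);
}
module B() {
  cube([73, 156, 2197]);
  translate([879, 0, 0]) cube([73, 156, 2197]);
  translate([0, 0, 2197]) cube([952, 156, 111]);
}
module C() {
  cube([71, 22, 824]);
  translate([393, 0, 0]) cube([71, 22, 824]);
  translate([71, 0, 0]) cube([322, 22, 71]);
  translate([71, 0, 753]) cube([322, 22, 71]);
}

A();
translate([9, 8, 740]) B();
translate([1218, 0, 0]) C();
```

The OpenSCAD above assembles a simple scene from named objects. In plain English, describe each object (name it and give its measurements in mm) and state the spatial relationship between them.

A is a table: top 978 mm (x) × 734 mm (y), 29 mm thick, upper face at z = 740 mm, on four 58×58 mm square legs, each inset 59 mm from the nearest pair of top edges, running from z = 0 to the bottom of the top.

B is a rectangular door frame: two vertical jambs of 73×156 mm section, 2197 mm tall, with a clear opening 806 mm wide between their inner faces. A header 111 mm tall and 156 mm deep lies on top of the jambs and spans the full outside width.

C is a rectangular picture frame lying in the x–z plane (depth along y). The opening is 322 mm wide (x) by 682 mm tall (z), surrounded by a border 71 mm wide on all four sides. The frame is 22 mm deep and is made of two full-height vertical stiles with two horizontal rails fitted between them.

The door frame is on top of the table. The picture frame is on the floor beside the table on its +x side.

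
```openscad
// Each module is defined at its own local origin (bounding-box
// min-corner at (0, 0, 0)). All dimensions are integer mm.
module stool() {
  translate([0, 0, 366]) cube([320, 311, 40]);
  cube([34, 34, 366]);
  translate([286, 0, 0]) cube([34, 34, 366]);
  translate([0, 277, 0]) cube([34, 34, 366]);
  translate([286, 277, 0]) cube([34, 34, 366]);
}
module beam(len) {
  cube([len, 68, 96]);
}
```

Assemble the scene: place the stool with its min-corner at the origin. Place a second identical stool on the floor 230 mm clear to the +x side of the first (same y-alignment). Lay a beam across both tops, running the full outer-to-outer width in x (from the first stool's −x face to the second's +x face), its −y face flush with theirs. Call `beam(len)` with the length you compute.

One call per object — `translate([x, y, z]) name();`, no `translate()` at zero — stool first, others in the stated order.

stool();
translate([550, 0, 0]) stool();
translate([0, 0, 406]) beam(870);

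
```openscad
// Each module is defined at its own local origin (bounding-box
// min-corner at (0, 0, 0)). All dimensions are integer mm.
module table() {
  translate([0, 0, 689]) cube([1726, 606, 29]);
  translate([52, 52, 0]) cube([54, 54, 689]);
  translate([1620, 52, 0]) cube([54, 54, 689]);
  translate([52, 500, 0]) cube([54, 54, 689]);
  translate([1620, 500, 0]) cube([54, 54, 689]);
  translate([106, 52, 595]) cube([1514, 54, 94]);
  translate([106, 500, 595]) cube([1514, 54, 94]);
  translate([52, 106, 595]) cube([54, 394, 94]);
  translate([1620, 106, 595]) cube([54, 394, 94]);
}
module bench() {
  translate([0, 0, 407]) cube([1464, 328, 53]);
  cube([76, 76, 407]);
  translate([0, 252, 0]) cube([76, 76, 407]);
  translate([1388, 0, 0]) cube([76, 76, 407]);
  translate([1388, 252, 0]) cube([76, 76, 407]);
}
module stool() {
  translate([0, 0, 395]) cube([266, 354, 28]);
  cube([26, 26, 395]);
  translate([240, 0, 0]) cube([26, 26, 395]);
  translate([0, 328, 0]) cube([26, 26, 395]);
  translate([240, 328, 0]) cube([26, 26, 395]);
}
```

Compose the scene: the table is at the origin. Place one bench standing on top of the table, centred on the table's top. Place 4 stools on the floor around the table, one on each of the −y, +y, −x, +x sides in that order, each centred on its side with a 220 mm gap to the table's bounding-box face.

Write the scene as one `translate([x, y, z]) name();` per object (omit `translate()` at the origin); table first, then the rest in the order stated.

table();
translate([131, 139, 718]) bench();
translate([730, -574, 0]) stool();
translate([730, 826, 0]) stool();
translate([-486, 126, 0]) stool();
translate([1946, 126, 0]) stool();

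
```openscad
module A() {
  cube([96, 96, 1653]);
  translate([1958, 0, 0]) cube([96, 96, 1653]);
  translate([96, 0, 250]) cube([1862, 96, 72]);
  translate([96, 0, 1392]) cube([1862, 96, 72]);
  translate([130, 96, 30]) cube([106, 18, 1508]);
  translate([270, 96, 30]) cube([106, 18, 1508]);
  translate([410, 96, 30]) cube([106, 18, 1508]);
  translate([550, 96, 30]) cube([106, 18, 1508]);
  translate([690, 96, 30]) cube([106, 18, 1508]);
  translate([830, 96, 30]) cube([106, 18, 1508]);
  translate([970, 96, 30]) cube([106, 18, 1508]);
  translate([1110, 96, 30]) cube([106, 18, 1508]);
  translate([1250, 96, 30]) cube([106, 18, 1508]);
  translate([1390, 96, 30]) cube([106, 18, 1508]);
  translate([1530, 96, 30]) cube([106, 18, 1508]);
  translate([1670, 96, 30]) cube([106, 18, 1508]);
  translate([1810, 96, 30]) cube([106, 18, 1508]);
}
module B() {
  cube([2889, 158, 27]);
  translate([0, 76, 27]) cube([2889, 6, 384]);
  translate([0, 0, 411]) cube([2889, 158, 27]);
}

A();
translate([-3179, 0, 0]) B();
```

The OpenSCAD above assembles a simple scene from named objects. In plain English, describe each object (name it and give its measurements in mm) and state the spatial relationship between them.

A is a fence section. Two 96×96 mm posts, 1653 mm tall, stand on the floor with a clear span of 1862 mm between their inner faces. Two horizontal rails of 96×72 mm section span the gap between the posts with their undersides at z = 250 mm and z = 1392 mm, flush with the posts' −y face. 13 pickets, each 106 mm wide, 18 mm thick and 1508 mm tall, are fixed to the +y face of the rails with their bottoms at z = 30 mm, evenly spaced across the span with equal gaps (rounded down to the nearest mm) at the −x end and between each pair — any rounding remainder accumulates at the +x end.

B is an I-beam lying along x, 2889 mm long. Overall section height 438 mm. Two flanges 158 mm wide (y) and 27 mm thick, one on the floor and one at the top; a web 6 mm thick runs between them, centred on the flange width.

The I-beam is on the floor beside the fence section on its −x side.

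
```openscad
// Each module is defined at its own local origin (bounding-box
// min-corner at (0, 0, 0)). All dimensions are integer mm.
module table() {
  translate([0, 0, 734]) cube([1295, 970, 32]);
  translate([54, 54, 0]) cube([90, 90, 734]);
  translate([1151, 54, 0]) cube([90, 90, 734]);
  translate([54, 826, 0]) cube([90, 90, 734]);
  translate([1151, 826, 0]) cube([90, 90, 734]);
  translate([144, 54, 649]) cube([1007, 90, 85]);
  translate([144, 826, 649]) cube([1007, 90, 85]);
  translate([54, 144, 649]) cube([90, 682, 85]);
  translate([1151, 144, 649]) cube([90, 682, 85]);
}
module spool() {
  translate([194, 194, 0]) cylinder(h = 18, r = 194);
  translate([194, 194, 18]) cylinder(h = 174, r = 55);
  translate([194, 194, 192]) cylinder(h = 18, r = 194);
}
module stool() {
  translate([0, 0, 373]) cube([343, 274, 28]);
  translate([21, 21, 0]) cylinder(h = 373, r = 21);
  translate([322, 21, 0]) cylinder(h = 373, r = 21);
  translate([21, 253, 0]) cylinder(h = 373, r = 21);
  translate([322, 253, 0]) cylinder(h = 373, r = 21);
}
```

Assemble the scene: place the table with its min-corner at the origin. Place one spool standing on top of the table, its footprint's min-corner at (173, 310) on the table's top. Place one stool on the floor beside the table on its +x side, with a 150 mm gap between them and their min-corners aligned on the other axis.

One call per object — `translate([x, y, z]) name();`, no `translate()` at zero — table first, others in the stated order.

table();
translate([173, 310, 766]) spool();
translate([1445, 0, 0]) stool();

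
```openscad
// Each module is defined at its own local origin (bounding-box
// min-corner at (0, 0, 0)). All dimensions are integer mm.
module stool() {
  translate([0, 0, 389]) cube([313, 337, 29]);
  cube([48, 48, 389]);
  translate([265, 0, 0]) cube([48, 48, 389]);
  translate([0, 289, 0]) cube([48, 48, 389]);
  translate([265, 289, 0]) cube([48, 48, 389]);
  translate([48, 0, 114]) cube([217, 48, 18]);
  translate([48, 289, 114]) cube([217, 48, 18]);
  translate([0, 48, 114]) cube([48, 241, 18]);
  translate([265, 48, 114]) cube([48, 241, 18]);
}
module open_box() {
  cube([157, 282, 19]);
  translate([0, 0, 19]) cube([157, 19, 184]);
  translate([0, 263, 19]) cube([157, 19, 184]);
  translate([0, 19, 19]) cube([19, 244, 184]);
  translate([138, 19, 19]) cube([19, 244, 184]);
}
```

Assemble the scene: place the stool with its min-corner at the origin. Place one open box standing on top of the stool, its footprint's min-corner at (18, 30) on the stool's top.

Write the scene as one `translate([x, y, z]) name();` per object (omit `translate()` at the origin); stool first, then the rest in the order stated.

stool();
translate([18, 30, 418]) open_box();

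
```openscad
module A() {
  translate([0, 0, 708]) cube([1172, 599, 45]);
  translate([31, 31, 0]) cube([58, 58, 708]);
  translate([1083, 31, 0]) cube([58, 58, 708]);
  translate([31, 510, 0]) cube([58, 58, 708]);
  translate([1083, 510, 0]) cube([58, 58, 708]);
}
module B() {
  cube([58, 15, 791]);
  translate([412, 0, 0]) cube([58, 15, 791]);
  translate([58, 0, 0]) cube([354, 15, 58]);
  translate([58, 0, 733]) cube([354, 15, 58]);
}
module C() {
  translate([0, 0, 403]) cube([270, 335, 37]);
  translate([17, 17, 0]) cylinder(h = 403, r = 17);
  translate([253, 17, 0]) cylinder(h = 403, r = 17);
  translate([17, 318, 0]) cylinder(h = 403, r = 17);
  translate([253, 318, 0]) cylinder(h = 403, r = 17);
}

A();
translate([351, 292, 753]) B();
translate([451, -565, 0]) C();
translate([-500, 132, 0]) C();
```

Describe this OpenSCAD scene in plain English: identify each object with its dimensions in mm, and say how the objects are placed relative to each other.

A is a rectangular dining table. The top is 1172×599×45 mm with its upper surface at z = 753 mm. It stands on four 58×58 mm square legs, each inset 31 mm from the nearest pair of top edges, running from the floor to the underside of the top.

B is a picture frame with a 354×675 mm rectangular opening (x by z) and a uniform 58 mm border on every side. Frame depth is 15 mm along y. It is built from two vertical stiles running the full outside height and two horizontal rails spanning the gap between the stiles.

C is a four-legged stool. The seat is 270×335 mm, 37 mm thick, top at z = 440 mm. It stands on four round legs, each 34 mm in diameter, from z = 0 to the seat underside, each leg's axis is inset half a diameter from the nearest pair of seat edges (so the leg's bounding box is flush with the corner).

The picture frame is on top of the table, centred. Two stools sit around the table at the −y, −x sides.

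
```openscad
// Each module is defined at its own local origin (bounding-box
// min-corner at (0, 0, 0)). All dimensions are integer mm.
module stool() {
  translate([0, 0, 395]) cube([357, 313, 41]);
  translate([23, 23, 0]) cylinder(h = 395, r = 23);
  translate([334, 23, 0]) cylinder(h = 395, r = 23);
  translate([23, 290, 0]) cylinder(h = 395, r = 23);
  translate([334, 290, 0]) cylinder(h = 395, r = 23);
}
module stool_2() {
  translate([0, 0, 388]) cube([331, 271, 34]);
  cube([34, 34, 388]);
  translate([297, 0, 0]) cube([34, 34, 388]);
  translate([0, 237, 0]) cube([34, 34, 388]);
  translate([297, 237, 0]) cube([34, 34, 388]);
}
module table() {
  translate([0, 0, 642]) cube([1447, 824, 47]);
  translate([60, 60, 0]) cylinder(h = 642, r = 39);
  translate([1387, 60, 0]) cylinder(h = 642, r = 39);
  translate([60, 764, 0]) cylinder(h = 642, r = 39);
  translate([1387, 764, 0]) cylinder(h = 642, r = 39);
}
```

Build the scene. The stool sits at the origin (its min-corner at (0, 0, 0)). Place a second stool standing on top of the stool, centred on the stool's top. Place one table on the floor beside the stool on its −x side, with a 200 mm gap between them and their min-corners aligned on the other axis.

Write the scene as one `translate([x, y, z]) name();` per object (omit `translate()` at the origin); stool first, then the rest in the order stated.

stool();
translate([13, 21, 436]) stool_2();
translate([-1647, 0, 0]) table();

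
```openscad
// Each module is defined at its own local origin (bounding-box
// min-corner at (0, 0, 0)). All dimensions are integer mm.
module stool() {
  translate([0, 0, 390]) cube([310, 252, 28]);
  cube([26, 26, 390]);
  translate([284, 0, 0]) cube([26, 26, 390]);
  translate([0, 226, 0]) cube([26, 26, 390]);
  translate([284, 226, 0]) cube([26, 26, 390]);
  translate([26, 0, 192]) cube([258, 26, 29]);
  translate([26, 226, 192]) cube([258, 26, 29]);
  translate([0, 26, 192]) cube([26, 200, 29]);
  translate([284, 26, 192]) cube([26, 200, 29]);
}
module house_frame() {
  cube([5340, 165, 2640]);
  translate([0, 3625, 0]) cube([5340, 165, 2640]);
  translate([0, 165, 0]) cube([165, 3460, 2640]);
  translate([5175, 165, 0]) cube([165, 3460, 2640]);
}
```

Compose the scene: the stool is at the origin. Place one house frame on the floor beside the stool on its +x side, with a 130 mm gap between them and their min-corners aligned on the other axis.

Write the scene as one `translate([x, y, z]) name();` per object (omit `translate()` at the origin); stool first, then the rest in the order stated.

stool();
translate([440, 0, 0]) house_frame();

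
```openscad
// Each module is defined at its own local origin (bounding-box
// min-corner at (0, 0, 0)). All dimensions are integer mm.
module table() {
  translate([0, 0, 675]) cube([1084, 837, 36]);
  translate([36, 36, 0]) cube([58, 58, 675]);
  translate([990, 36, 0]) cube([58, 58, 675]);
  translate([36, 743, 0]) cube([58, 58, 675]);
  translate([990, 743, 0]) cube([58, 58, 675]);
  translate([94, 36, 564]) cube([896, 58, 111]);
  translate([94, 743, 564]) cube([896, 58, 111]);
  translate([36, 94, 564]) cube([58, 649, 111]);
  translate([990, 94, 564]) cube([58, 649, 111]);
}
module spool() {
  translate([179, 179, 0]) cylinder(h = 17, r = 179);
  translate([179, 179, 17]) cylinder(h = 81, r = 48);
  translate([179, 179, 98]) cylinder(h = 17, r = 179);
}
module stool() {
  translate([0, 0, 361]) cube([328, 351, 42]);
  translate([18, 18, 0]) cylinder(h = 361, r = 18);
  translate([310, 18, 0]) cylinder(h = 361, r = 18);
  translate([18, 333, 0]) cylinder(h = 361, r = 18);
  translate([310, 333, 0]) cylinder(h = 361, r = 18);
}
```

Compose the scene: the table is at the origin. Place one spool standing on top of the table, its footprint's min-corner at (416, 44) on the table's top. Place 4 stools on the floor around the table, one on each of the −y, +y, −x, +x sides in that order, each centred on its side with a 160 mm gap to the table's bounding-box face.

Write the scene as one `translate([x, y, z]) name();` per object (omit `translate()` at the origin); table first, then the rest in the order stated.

table();
translate([416, 44, 711]) spool();
translate([378, -511, 0]) stool();
translate([378, 997, 0]) stool();
translate([-488, 243, 0]) stool();
translate([1244, 243, 0]) stool();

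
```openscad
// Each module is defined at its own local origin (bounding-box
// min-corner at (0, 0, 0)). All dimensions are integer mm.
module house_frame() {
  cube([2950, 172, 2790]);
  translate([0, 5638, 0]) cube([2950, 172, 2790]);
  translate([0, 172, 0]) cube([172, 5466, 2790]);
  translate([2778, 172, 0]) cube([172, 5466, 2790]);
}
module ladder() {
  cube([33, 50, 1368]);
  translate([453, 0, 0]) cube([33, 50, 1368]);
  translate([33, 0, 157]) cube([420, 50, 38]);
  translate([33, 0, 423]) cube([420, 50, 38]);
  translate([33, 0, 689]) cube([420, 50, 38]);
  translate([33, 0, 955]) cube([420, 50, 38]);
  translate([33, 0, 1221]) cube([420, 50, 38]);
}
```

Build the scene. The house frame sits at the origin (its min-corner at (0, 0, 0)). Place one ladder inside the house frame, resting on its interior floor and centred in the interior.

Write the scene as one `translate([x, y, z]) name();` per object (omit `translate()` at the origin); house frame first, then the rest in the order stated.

house_frame();
translate([1232, 2880, 0]) ladder();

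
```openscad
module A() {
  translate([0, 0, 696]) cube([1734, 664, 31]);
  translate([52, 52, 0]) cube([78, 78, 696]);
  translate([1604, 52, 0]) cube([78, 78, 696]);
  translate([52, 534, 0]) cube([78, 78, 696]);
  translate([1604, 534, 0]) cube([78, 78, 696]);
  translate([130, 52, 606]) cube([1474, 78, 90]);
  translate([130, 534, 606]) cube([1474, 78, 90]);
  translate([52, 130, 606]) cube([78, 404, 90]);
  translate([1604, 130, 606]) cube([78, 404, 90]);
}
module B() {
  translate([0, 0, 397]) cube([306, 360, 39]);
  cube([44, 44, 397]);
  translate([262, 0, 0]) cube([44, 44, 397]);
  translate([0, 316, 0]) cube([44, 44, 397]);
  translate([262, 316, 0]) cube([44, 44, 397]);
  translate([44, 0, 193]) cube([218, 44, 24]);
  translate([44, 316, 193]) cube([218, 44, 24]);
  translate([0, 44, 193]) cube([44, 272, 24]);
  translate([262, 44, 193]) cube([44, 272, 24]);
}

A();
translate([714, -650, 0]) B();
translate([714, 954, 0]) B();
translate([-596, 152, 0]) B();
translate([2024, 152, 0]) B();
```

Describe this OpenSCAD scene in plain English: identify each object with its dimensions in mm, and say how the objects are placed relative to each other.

A is a table: top 1734 mm (x) × 664 mm (y), 31 mm thick, upper face at z = 727 mm, on four 78×78 mm square legs, each inset 52 mm from the nearest pair of top edges, running from z = 0 to the bottom of the top. Four apron rails, 78 mm thick and 90 mm tall, run between adjacent legs with their top edges flush with the underside of the top and their outer faces flush with the legs' outer faces.

B is a four-legged stool. The seat is a 306×360×39 mm slab whose top surface is at z = 436 mm; four square legs, each 44×44 mm in cross-section, run from the floor (z = 0) to the underside of the seat, each flush with a corner of the seat. Four stretchers, 44 mm wide and 24 mm tall, connect adjacent legs with their undersides at z = 193 mm, each running between the inner faces of the legs it joins and aligned with the legs' outer faces on the other axis.

Four stools sit around the table at the −y, +y, −x, +x sides.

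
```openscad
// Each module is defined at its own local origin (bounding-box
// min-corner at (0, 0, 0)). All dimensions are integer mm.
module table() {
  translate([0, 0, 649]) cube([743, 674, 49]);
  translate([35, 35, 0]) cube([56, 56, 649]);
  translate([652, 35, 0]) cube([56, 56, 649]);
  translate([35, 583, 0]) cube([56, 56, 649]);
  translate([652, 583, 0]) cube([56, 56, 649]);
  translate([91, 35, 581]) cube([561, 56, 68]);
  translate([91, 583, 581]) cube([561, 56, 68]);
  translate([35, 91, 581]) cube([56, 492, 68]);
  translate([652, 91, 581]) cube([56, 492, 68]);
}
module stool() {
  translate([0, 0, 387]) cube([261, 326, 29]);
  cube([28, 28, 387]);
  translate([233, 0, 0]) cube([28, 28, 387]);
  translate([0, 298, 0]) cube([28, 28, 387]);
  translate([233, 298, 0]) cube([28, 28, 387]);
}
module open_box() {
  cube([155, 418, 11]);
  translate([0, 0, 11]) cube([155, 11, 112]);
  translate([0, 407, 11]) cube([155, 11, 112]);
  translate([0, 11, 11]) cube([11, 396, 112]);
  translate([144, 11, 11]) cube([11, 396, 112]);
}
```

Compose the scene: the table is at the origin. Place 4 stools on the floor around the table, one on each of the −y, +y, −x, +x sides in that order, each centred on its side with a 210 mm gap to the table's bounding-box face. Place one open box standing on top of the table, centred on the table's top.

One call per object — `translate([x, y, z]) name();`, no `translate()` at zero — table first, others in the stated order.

table();
translate([241, -536, 0]) stool();
translate([241, 884, 0]) stool();
translate([-471, 174, 0]) stool();
translate([953, 174, 0]) stool();
translate([294, 128, 698]) open_box();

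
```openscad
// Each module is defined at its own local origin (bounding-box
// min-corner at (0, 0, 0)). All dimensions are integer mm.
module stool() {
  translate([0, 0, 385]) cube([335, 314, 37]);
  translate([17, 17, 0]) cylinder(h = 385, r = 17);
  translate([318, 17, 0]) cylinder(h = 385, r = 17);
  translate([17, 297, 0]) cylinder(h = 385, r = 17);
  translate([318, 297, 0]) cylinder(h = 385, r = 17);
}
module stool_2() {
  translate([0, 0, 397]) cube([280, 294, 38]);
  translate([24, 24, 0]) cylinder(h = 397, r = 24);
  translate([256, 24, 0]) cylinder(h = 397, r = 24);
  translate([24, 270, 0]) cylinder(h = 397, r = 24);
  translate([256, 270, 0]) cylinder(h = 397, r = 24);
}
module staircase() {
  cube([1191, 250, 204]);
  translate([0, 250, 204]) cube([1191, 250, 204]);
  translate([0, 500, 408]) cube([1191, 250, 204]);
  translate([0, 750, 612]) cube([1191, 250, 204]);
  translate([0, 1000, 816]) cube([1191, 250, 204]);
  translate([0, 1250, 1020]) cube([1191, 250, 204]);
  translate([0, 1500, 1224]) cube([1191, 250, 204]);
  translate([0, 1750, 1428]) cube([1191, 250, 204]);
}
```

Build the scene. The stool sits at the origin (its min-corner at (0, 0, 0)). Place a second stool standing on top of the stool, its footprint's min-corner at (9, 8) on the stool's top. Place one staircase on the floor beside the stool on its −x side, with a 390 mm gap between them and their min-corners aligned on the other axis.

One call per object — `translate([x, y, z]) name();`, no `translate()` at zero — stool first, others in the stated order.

stool();
translate([9, 8, 422]) stool_2();
translate([-1581, 0, 0]) staircase();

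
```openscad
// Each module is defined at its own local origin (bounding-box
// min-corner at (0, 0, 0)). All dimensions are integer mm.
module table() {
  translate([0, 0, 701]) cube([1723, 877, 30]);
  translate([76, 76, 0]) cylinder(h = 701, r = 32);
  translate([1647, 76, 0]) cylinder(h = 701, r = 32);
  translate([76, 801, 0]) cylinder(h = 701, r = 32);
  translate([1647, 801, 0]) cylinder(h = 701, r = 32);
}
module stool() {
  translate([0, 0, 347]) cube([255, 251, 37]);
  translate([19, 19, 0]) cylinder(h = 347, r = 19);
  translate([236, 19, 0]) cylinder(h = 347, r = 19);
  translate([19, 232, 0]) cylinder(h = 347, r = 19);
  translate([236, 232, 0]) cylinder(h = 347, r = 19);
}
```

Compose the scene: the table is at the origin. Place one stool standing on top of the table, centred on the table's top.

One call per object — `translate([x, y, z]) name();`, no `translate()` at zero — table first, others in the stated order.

table();
translate([734, 313, 731]) stool();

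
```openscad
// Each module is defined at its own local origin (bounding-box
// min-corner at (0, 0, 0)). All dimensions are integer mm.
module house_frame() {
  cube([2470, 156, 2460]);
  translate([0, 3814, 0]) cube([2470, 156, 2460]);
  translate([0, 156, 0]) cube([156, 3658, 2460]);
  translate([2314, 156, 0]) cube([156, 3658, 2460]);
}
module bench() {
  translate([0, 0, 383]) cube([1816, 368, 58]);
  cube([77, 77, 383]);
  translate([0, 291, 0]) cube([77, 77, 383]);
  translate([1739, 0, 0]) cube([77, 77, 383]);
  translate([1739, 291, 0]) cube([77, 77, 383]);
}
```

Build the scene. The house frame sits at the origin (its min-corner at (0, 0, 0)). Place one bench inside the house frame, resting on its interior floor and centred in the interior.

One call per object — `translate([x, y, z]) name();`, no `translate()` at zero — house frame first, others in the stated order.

house_frame();
translate([327, 1801, 0]) bench();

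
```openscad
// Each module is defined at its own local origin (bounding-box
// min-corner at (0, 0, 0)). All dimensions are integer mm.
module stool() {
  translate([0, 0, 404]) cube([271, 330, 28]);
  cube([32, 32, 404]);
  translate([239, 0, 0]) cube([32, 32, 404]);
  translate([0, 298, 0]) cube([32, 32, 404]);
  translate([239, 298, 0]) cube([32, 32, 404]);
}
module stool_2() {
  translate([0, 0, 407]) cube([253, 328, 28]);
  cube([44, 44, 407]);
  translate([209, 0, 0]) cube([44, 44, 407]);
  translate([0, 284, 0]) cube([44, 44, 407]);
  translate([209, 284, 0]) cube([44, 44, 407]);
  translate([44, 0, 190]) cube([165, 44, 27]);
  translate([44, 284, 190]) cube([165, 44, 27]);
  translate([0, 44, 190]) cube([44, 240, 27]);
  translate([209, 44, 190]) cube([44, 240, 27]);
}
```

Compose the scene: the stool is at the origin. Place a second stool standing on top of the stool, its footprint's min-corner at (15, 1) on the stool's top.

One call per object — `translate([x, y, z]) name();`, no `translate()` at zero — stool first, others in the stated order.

stool();
translate([15, 1, 432]) stool_2();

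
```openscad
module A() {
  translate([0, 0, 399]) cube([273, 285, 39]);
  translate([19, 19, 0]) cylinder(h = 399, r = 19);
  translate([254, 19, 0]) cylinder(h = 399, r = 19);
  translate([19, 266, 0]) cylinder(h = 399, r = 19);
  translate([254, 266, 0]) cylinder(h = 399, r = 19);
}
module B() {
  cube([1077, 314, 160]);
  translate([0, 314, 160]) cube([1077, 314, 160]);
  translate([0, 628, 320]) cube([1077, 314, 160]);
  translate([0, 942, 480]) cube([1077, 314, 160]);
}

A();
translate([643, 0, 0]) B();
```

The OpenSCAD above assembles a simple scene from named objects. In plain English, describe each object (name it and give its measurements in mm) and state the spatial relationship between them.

A is a four-legged stool. The seat is a 273×285×39 mm slab whose top surface is at z = 438 mm; four round legs, each 38 mm in diameter, run from the floor (z = 0) to the underside of the seat, each leg's axis is inset half a diameter from the nearest pair of seat edges (so the leg's bounding box is flush with the corner).

B is a straight staircase of 4 solid steps. Each step is 1077 mm wide (x), 314 mm deep (y, the going) and 160 mm tall (the rise). The first step rests on the floor; each subsequent step sits one going further in +y and one rise higher in +z, directly behind and above the previous step with no overlap.

The staircase is on the floor beside the stool on its +x side.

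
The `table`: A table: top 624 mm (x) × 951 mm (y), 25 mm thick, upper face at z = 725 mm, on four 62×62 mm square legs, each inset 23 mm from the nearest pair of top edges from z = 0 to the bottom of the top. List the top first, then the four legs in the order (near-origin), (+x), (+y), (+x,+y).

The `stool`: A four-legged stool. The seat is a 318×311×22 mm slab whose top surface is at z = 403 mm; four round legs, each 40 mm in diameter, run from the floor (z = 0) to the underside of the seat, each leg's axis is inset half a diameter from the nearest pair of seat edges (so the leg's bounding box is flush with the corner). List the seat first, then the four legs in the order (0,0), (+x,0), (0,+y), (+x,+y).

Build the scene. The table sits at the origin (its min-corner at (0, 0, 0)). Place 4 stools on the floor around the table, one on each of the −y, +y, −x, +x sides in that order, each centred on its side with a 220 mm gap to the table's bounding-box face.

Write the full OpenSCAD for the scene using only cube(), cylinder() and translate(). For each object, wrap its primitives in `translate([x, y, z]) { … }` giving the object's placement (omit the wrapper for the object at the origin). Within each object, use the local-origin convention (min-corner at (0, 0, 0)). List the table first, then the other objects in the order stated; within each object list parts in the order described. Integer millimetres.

translate([0, 0, 700]) cube([624, 951, 25]);
translate([23, 23, 0]) cube([62, 62, 700]);
translate([539, 23, 0]) cube([62, 62, 700]);
translate([23, 866, 0]) cube([62, 62, 700]);
translate([539, 866, 0]) cube([62, 62, 700]);
translate([153, -531, 0]) {
  translate([0, 0, 381]) cube([318, 311, 22]);
  translate([20, 20, 0]) cylinder(h = 381, r = 20);
  translate([298, 20, 0]) cylinder(h = 381, r = 20);
  translate([20, 291, 0]) cylinder(h = 381, r = 20);
  translate([298, 291, 0]) cylinder(h = 381, r = 20);
}
translate([153, 1171, 0]) {
  translate([0, 0, 381]) cube([318, 311, 22]);
  translate([20, 20, 0]) cylinder(h = 381, r = 20);
  translate([298, 20, 0]) cylinder(h = 381, r = 20);
  translate([20, 291, 0]) cylinder(h = 381, r = 20);
  translate([298, 291, 0]) cylinder(h = 381, r = 20);
}
translate([-538, 320, 0]) {
  translate([0, 0, 381]) cube([318, 311, 22]);
  translate([20, 20, 0]) cylinder(h = 381, r = 20);
  translate([298, 20, 0]) cylinder(h = 381, r = 20);
  translate([20, 291, 0]) cylinder(h = 381, r = 20);
  translate([298, 291, 0]) cylinder(h = 381, r = 20);
}
translate([844, 320, 0]) {
  translate([0, 0, 381]) cube([318, 311, 22]);
  translate([20, 20, 0]) cylinder(h = 381, r = 20);
  translate([298, 20, 0]) cylinder(h = 381, r = 20);
  translate([20, 291, 0]) cylinder(h = 381, r = 20);
  translate([298, 291, 0]) cylinder(h = 381, r = 20);
}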